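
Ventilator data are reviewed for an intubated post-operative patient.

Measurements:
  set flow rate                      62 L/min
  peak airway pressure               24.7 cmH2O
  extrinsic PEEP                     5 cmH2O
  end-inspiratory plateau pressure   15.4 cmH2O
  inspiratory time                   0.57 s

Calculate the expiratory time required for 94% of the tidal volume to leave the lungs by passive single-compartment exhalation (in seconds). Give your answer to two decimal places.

1.43

Flow: 62 L/min ÷ 60 = 1.0333 L/s.
Vt = flow × Ti = 1.0333 L/s × 0.57 s × 1000 mL/L = 588.98 mL.
R = (PIP − Pplat)/V̇ = (24.7 − 15.4) / 1.0333 = 9.3/1.0333 = 9.0 cmH2O·s/L.
C = Vt/(Pplat − PEEP) = 588.98 / (15.4 − 5) = 588.98/10.4 = 56.633 mL/cmH2O.
τ = R × C = 9.0 × 0.05663 L/cmH2O = 0.5097 s.
t = −τ·ln(1 − 0.94) = −0.5097·ln(0.06) = 1.434 s.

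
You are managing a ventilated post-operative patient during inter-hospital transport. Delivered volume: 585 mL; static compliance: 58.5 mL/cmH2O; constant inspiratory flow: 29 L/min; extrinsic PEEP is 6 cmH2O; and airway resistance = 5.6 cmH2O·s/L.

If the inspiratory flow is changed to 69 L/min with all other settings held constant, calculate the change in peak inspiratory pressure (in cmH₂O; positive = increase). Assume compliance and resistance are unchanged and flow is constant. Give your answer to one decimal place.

3.7

Flow: 29 L/min ÷ 60 = 0.4833 L/s.
New flow: 69 L/min ÷ 60 = 1.15 L/s.
PIP = Vt/C + R·V̇ + PEEP (constant-flow equation of motion).
Only the resistive term changes: ΔPIP = R × ΔV̇ = 5.6 × (1.15 − 0.4833) = 5.6 × 0.6667 = 3.734 cmH2O.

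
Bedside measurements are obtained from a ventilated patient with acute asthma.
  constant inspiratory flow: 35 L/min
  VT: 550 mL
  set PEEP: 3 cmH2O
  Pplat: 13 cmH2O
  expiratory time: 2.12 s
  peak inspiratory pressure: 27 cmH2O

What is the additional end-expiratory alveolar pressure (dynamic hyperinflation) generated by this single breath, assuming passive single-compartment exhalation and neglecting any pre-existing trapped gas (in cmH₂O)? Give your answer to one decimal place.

2.0

Flow: 35 L/min ÷ 60 = 0.5833 L/s.
R = (PIP − Pplat)/V̇ = (27 − 13) / 0.5833 = 14.0/0.5833 = 24.001 cmH2O·s/L.
C = Vt/(Pplat − PEEP) = 550.0 / (13 − 3) = 550.0/10.0 = 55.0 mL/cmH2O.
τ = R × C = 24.001 × 0.055 L/cmH2O = 1.32 s.
Fraction remaining = e^(−Te/τ) = e^(−2.12/1.32) = 0.2007; trapped volume = 550.0 × 0.2007 = 110.39 mL.
Additional alveolar pressure from trapping ≈ V_trapped / C = 110.39 / 55.0 = 2.007 cmH2O.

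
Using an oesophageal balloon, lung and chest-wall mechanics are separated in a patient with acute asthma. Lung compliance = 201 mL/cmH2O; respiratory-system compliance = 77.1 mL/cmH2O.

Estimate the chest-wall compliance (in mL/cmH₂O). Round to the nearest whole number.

1/Ccw = 1/Crs − 1/CL.
1/Ccw = 1/77.1 − 1/201 = 0.007995.
Ccw = 125.08 mL/cmH2O.

125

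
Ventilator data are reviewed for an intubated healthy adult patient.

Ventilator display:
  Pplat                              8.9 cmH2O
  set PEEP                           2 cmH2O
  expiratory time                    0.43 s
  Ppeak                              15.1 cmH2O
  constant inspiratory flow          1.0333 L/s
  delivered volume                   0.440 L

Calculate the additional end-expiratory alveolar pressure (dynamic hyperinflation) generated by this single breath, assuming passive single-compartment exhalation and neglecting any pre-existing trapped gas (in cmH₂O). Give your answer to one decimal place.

R = (PIP − Pplat)/V̇ = (15.1 − 8.9) / 1.0333 = 6.2/1.0333 = 6.0 cmH2O·s/L.
C = Vt/(Pplat − PEEP) = 440.0 / (8.9 − 2) = 440.0/6.9 = 63.768 mL/cmH2O.
τ = R × C = 6.0 × 0.06377 L/cmH2O = 0.3826 s.
Fraction remaining = e^(−Te/τ) = e^(−0.43/0.3826) = 0.325; trapped volume = 440.0 × 0.325 = 143.0 mL.
Additional alveolar pressure from trapping ≈ V_trapped / C = 143.0 / 63.768 = 2.243 cmH2O.

2.2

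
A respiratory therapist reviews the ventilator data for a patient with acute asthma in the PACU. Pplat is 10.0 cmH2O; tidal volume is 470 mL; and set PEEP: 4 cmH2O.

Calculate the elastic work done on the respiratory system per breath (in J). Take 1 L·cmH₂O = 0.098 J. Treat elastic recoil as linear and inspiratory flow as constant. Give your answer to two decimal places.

0.14

Elastic work ≈ ½ × (Pplat − PEEP) × Vt = 0.5 × (10.0 − 4) × 0.470 L = 0.5 × 6.0 × 0.470 = 1.41 L·cmH2O.
× 0.098 J/(L·cmH2O) → 0.1382 J.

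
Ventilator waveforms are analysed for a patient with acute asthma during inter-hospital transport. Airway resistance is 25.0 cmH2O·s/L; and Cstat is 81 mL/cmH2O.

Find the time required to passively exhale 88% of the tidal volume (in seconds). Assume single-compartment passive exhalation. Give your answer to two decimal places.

4.29

τ = R × C = 25.0 × 81 mL/cmH2O = 25.0 × 0.081 L/cmH2O = 2.025 s.
Exhaled fraction f = 1 − e^(−t/τ) → t = −τ·ln(1 − f) = −2.025·ln(0.12) = 4.294 s.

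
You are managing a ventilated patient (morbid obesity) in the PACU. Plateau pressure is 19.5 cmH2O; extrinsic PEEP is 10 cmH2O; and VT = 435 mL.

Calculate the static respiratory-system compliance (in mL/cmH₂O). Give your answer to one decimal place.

45.8

Cstat = Vt / (Pplat − PEEP) = 435 / (19.5 − 10) = 435 / 9.5 = 45.789 mL/cmH2O.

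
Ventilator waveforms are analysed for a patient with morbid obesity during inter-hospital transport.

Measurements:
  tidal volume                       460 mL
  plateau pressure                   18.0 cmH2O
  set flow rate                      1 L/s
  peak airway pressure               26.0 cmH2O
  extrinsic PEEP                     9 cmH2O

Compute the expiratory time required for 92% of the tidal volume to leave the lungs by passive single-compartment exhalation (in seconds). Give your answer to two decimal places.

R = (PIP − Pplat)/V̇ = (26.0 − 18.0) / 1 = 8.0/1 = 8.0 cmH2O·s/L.
C = Vt/(Pplat − PEEP) = 460.0 / (18.0 − 9) = 460.0/9.0 = 51.111 mL/cmH2O.
τ = R × C = 8.0 × 0.05111 L/cmH2O = 0.4089 s.
t = −τ·ln(1 − 0.92) = −0.4089·ln(0.08) = 1.033 s.

1.03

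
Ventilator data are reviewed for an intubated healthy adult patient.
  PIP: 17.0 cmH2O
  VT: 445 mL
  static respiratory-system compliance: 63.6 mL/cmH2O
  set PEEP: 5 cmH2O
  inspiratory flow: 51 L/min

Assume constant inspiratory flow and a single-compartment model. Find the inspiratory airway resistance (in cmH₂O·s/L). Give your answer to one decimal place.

5.9

Flow: 51 L/min ÷ 60 = 0.85 L/s.
Equation of motion (constant flow): PIP = Vt/C + R·V̇ + PEEP.
R·V̇ = PIP − Vt/C − PEEP = 17.0 − 445/63.6 − 5 = 17.0 − 6.997 − 5 = 5.003 cmH2O.
R = 5.003 / 0.85 = 5.886 cmH2O·s/L.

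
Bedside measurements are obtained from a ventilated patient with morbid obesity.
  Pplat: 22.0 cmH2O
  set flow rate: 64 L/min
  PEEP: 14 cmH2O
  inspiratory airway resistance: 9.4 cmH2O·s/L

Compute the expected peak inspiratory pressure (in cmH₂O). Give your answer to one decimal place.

32.0

Flow: 64 L/min ÷ 60 = 1.0667 L/s.
PIP = Pplat + Raw × flow = 22.0 + 9.4 × 1.0667 = 22.0 + 10.027 = 32.027 cmH2O.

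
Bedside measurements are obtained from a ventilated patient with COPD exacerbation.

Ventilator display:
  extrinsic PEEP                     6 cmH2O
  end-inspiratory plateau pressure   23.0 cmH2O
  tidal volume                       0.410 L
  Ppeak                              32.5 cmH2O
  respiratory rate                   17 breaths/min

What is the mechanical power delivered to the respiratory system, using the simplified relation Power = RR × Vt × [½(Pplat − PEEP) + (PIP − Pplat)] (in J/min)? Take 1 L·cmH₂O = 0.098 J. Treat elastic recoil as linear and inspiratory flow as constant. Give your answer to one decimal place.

12.3

Per-breath work = Vt × [½(Pplat−PEEP) + (PIP−Pplat)] = 0.410 × [0.5×17.0 + 9.5] = 0.410 × 18.0 = 7.38 L·cmH2O.
Power = 17 × 7.38 = 125.46 L·cmH2O/min.
× 0.098 J/(L·cmH2O) → 12.295 J/min.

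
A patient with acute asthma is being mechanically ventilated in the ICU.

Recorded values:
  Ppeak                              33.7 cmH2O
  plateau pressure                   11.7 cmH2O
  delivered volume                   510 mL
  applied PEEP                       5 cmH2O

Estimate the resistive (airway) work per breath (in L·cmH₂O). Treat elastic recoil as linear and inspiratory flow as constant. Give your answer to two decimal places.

11.22

With constant inspiratory flow the resistive pressure is constant at PIP − Pplat = 33.7 − 11.7 = 22.0 cmH2O, so resistive work = 22.0 × 0.510 = 11.22 L·cmH2O.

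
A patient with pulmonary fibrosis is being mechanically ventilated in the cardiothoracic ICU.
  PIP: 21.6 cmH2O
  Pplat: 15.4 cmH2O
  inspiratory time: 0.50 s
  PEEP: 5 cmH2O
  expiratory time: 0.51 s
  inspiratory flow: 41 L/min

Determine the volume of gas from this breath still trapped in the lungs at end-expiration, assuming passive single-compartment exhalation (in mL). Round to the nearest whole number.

Flow: 41 L/min ÷ 60 = 0.6833 L/s.
Vt = flow × Ti = 0.6833 L/s × 0.50 s × 1000 mL/L = 341.65 mL.
R = (PIP − Pplat)/V̇ = (21.6 − 15.4) / 0.6833 = 6.2/0.6833 = 9.074 cmH2O·s/L.
C = Vt/(Pplat − PEEP) = 341.65 / (15.4 − 5) = 341.65/10.4 = 32.851 mL/cmH2O.
τ = R × C = 9.074 × 0.03285 L/cmH2O = 0.2981 s.
Fraction remaining = e^(−Te/τ) = e^(−0.51/0.2981) = 0.1807.
Trapped volume = 341.65 × 0.1807 = 61.736 mL.

62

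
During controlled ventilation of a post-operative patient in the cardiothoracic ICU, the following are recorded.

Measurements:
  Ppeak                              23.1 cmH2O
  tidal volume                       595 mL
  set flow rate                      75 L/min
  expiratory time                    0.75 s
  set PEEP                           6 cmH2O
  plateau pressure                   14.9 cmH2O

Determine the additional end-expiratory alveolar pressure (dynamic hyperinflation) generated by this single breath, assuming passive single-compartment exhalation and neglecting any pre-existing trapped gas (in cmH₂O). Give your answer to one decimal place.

1.6

Flow: 75 L/min ÷ 60 = 1.25 L/s.
R = (PIP − Pplat)/V̇ = (23.1 − 14.9) / 1.25 = 8.2/1.25 = 6.56 cmH2O·s/L.
C = Vt/(Pplat − PEEP) = 595.0 / (14.9 − 6) = 595.0/8.9 = 66.854 mL/cmH2O.
τ = R × C = 6.56 × 0.06685 L/cmH2O = 0.4385 s.
Fraction remaining = e^(−Te/τ) = e^(−0.75/0.4385) = 0.1808; trapped volume = 595.0 × 0.1808 = 107.58 mL.
Additional alveolar pressure from trapping ≈ V_trapped / C = 107.58 / 66.854 = 1.609 cmH2O.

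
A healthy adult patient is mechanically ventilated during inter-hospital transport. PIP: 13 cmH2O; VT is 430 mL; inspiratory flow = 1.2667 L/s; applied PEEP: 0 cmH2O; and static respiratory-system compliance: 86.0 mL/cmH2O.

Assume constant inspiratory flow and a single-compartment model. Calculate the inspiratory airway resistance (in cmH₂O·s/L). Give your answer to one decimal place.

Equation of motion (constant flow): PIP = Vt/C + R·V̇ + PEEP.
R·V̇ = PIP − Vt/C − PEEP = 13 − 430/86.0 − 0 = 13 − 5.0 − 0 = 8.0 cmH2O.
R = 8.0 / 1.2667 = 6.316 cmH2O·s/L.

6.3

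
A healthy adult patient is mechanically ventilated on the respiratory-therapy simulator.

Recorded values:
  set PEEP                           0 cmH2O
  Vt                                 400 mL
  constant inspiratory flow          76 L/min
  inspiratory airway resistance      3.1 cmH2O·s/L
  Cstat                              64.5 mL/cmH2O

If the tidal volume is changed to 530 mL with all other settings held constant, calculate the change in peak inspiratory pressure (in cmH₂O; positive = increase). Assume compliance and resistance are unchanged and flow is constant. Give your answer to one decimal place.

2.0

PIP = Vt/C + R·V̇ + PEEP (constant-flow equation of motion).
Only the elastic term changes: ΔPIP = ΔVt / C = (530 − 400) / 64.5 = 2.016 cmH2O.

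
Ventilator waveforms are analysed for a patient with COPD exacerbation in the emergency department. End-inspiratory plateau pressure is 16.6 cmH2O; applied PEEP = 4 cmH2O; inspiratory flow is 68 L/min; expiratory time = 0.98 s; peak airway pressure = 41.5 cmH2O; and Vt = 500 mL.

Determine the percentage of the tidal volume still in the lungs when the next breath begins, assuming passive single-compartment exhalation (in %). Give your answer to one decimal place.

32.5

Flow: 68 L/min ÷ 60 = 1.1333 L/s.
R = (PIP − Pplat)/V̇ = (41.5 − 16.6) / 1.1333 = 24.9/1.1333 = 21.971 cmH2O·s/L.
C = Vt/(Pplat − PEEP) = 500.0 / (16.6 − 4) = 500.0/12.6 = 39.683 mL/cmH2O.
τ = R × C = 21.971 × 0.03968 L/cmH2O = 0.8718 s.
Fraction remaining at end-expiration = e^(−Te/τ) = e^(−0.98/0.8718) = 0.3249 → 32.49%.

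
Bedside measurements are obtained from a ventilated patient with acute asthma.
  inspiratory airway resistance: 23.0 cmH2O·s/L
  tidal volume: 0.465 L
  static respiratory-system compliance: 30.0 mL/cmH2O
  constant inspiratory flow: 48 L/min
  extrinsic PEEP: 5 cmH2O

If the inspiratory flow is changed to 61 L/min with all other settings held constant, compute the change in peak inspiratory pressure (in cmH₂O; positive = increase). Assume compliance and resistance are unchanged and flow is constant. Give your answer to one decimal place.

Flow: 48 L/min ÷ 60 = 0.8 L/s.
New flow: 61 L/min ÷ 60 = 1.0167 L/s.
PIP = Vt/C + R·V̇ + PEEP (constant-flow equation of motion).
Only the resistive term changes: ΔPIP = R × ΔV̇ = 23.0 × (1.0167 − 0.8) = 23.0 × 0.2167 = 4.984 cmH2O.

5.0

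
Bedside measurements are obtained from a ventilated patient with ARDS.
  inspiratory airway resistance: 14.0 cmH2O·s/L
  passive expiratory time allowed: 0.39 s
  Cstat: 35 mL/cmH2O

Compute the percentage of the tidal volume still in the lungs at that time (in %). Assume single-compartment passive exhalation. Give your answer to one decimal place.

45.1

τ = R × C = 14.0 × 35 mL/cmH2O = 14.0 × 0.035 L/cmH2O = 0.49 s.
Passive exhalation: V(t)/V₀ = e^(−t/τ) = e^(−0.39/0.49) = 0.4512.
Fraction remaining = 0.4512 → 45.12%.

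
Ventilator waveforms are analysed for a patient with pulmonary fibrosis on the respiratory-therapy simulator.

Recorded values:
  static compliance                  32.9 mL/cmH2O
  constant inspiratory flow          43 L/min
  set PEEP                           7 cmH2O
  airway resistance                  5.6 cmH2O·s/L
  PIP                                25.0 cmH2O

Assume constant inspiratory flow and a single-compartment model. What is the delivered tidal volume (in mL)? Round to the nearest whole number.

Flow: 43 L/min ÷ 60 = 0.7167 L/s.
Equation of motion (constant flow): PIP = Vt/C + R·V̇ + PEEP.
Vt/C = PIP − R·V̇ − PEEP = 25.0 − 4.014 − 7 = 13.986 cmH2O.
Vt = C × 13.986 = 32.9 × 13.986 = 460.14 mL.

460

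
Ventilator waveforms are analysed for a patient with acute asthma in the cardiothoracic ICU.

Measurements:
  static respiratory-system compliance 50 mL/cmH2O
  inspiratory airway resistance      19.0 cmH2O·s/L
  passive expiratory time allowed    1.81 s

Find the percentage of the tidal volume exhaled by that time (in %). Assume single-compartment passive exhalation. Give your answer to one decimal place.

τ = R × C = 19.0 × 50 mL/cmH2O = 19.0 × 0.050 L/cmH2O = 0.95 s.
Passive exhalation: V(t)/V₀ = e^(−t/τ) = e^(−1.81/0.95) = 0.1488.
Fraction exhaled = 1 − 0.1488 = 0.8512 → 85.12%.

85.1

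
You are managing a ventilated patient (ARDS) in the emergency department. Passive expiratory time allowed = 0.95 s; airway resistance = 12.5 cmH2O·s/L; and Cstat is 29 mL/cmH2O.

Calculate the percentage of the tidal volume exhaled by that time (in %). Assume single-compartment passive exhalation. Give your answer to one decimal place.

92.7

τ = R × C = 12.5 × 29 mL/cmH2O = 12.5 × 0.029 L/cmH2O = 0.3625 s.
Passive exhalation: V(t)/V₀ = e^(−t/τ) = e^(−0.95/0.3625) = 0.07275.
Fraction exhaled = 1 − 0.07275 = 0.9273 → 92.73%.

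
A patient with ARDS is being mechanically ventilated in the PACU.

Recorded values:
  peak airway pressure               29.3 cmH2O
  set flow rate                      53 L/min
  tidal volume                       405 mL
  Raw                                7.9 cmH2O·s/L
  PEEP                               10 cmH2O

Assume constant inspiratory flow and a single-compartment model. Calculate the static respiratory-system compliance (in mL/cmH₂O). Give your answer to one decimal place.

Flow: 53 L/min ÷ 60 = 0.8833 L/s.
Equation of motion (constant flow): PIP = Vt/C + R·V̇ + PEEP.
Vt/C = PIP − R·V̇ − PEEP = 29.3 − 7.9×0.8833 − 10 = 29.3 − 6.978 − 10 = 12.322 cmH2O.
C = Vt / 12.322 = 405 / 12.322 = 32.868 mL/cmH2O.

32.9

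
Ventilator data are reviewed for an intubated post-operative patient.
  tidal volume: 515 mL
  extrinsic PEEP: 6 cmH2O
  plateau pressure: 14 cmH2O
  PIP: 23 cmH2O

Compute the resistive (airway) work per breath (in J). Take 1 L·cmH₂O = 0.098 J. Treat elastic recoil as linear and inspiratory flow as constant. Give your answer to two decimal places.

With constant inspiratory flow the resistive pressure is constant at PIP − Pplat = 23 − 14 = 9.0 cmH2O, so resistive work = 9.0 × 0.515 = 4.635 L·cmH2O.
× 0.098 J/(L·cmH2O) → 0.4542 J.

0.45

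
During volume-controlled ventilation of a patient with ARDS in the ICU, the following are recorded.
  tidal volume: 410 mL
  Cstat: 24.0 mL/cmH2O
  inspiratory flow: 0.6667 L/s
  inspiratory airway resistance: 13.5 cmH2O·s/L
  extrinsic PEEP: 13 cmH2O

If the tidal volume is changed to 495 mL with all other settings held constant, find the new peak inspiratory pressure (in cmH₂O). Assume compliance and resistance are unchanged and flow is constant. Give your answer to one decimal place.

42.6

PIP = Vt/C + R·V̇ + PEEP (constant-flow equation of motion).
Only the elastic term changes: ΔPIP = ΔVt / C = (495 − 410) / 24.0 = 3.542 cmH2O.
Original PIP = 410/24.0 + 13.5×0.6667 + 13 = 39.084 cmH2O; new PIP = 39.084 + (3.542) = 42.626 cmH2O.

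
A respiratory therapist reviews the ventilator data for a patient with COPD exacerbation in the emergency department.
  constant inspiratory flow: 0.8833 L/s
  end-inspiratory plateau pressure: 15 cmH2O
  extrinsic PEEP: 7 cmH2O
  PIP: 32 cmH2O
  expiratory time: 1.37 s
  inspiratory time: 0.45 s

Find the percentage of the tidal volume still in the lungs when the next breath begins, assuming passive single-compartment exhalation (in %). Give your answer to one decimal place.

Vt = flow × Ti = 0.8833 L/s × 0.45 s × 1000 mL/L = 397.49 mL.
R = (PIP − Pplat)/V̇ = (32 − 15) / 0.8833 = 17.0/0.8833 = 19.246 cmH2O·s/L.
C = Vt/(Pplat − PEEP) = 397.49 / (15 − 7) = 397.49/8.0 = 49.686 mL/cmH2O.
τ = R × C = 19.246 × 0.04969 L/cmH2O = 0.9563 s.
Fraction remaining at end-expiration = e^(−Te/τ) = e^(−1.37/0.9563) = 0.2387 → 23.87%.

23.9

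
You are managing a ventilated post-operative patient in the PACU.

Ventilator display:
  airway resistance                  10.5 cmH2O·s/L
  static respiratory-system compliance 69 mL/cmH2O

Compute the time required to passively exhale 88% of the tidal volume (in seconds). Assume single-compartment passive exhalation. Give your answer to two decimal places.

τ = R × C = 10.5 × 69 mL/cmH2O = 10.5 × 0.069 L/cmH2O = 0.7245 s.
Exhaled fraction f = 1 − e^(−t/τ) → t = −τ·ln(1 − f) = −0.7245·ln(0.12) = 1.536 s.

1.54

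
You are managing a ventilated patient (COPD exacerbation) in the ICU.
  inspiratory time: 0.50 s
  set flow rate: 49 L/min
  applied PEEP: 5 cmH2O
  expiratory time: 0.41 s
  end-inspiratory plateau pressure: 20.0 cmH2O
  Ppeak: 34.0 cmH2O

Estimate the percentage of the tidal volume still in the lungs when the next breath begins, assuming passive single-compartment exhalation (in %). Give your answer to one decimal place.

41.5

Flow: 49 L/min ÷ 60 = 0.8167 L/s.
Vt = flow × Ti = 0.8167 L/s × 0.50 s × 1000 mL/L = 408.35 mL.
R = (PIP − Pplat)/V̇ = (34.0 − 20.0) / 0.8167 = 14.0/0.8167 = 17.142 cmH2O·s/L.
C = Vt/(Pplat − PEEP) = 408.35 / (20.0 − 5) = 408.35/15.0 = 27.223 mL/cmH2O.
τ = R × C = 17.142 × 0.02722 L/cmH2O = 0.4666 s.
Fraction remaining at end-expiration = e^(−Te/τ) = e^(−0.41/0.4666) = 0.4153 → 41.53%.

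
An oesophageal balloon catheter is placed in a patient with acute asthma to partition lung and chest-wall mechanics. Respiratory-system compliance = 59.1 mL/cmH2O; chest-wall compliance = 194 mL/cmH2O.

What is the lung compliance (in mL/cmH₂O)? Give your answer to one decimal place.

85.0

1/CL = 1/Crs − 1/Ccw.
1/CL = 1/59.1 − 1/194 = 0.01177.
CL = 84.962 mL/cmH2O.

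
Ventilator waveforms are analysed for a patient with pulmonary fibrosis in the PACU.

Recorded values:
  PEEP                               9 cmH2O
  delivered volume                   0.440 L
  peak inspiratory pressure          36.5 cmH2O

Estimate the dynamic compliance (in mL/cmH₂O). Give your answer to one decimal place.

16.0

Dynamic compliance = Vt / (PIP − PEEP) = 440 / (36.5 − 9) = 440 / 27.5 = 16.0 mL/cmH2O.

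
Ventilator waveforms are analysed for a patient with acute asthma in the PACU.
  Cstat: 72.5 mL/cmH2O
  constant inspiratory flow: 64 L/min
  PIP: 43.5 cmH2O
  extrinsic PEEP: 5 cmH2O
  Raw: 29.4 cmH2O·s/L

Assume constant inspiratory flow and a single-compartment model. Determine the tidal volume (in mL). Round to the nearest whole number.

518

Flow: 64 L/min ÷ 60 = 1.0667 L/s.
Equation of motion (constant flow): PIP = Vt/C + R·V̇ + PEEP.
Vt/C = PIP − R·V̇ − PEEP = 43.5 − 31.361 − 5 = 7.139 cmH2O.
Vt = C × 7.139 = 72.5 × 7.139 = 517.58 mL.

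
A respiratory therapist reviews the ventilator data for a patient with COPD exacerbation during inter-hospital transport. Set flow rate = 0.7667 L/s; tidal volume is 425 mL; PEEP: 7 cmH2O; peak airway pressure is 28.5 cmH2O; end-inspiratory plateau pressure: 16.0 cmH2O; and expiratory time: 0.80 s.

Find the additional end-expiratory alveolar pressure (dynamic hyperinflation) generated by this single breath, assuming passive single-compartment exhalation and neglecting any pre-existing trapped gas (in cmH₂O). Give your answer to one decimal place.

3.2

R = (PIP − Pplat)/V̇ = (28.5 − 16.0) / 0.7667 = 12.5/0.7667 = 16.304 cmH2O·s/L.
C = Vt/(Pplat − PEEP) = 425.0 / (16.0 − 7) = 425.0/9.0 = 47.222 mL/cmH2O.
τ = R × C = 16.304 × 0.04722 L/cmH2O = 0.7699 s.
Fraction remaining = e^(−Te/τ) = e^(−0.80/0.7699) = 0.3538; trapped volume = 425.0 × 0.3538 = 150.37 mL.
Additional alveolar pressure from trapping ≈ V_trapped / C = 150.37 / 47.222 = 3.184 cmH2O.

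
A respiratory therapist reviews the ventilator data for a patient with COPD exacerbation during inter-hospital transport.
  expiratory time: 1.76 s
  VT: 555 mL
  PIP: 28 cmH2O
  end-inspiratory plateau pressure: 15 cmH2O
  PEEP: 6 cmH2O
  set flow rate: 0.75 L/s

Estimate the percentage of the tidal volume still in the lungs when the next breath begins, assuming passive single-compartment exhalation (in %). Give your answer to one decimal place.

R = (PIP − Pplat)/V̇ = (28 − 15) / 0.75 = 13.0/0.75 = 17.333 cmH2O·s/L.
C = Vt/(Pplat − PEEP) = 555.0 / (15 − 6) = 555.0/9.0 = 61.667 mL/cmH2O.
τ = R × C = 17.333 × 0.06167 L/cmH2O = 1.069 s.
Fraction remaining at end-expiration = e^(−Te/τ) = e^(−1.76/1.069) = 0.1927 → 19.27%.

19.3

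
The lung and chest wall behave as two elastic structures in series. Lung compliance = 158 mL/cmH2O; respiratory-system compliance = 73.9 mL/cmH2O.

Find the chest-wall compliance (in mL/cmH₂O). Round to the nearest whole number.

139

1/Ccw = 1/Crs − 1/CL.
1/Ccw = 1/73.9 − 1/158 = 0.007203.
Ccw = 138.83 mL/cmH2O.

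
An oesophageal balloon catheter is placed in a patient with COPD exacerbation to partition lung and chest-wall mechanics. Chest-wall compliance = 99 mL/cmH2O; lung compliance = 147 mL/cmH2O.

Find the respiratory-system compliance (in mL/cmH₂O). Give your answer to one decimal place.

Lung and chest wall are elastances in series: 1/Crs = 1/CL + 1/Ccw.
1/Crs = 1/147 + 1/99 = 0.0169.
Crs = 59.172 mL/cmH2O.

59.2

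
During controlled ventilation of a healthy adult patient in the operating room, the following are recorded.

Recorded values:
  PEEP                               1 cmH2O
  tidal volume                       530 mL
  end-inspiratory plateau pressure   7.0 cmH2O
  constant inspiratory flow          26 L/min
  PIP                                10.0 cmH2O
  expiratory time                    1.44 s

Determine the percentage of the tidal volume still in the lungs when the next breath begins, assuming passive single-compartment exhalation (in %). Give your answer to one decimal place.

9.5

Flow: 26 L/min ÷ 60 = 0.4333 L/s.
R = (PIP − Pplat)/V̇ = (10.0 − 7.0) / 0.4333 = 3.0/0.4333 = 6.924 cmH2O·s/L.
C = Vt/(Pplat − PEEP) = 530.0 / (7.0 − 1) = 530.0/6.0 = 88.333 mL/cmH2O.
τ = R × C = 6.924 × 0.08833 L/cmH2O = 0.6116 s.
Fraction remaining at end-expiration = e^(−Te/τ) = e^(−1.44/0.6116) = 0.09494 → 9.494%.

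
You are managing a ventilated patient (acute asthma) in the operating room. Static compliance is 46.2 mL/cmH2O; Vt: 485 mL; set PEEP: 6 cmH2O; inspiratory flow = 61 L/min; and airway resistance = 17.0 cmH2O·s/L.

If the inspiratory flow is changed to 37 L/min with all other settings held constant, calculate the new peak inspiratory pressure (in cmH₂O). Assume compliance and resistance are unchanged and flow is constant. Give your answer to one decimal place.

Flow: 61 L/min ÷ 60 = 1.0167 L/s.
New flow: 37 L/min ÷ 60 = 0.6167 L/s.
PIP = Vt/C + R·V̇ + PEEP (constant-flow equation of motion).
Only the resistive term changes: ΔPIP = R × ΔV̇ = 17.0 × (0.6167 − 1.0167) = 17.0 × -0.4 = -6.8 cmH2O.
Original PIP = 485/46.2 + 17.0×1.0167 + 6 = 33.782 cmH2O; new PIP = 33.782 + (-6.8) = 26.982 cmH2O.

27.0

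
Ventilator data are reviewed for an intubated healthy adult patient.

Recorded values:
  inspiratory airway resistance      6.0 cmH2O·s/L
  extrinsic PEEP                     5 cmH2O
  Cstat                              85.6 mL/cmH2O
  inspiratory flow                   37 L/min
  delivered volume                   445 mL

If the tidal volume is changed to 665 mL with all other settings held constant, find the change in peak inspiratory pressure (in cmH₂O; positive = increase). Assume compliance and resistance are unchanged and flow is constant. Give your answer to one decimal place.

PIP = Vt/C + R·V̇ + PEEP (constant-flow equation of motion).
Only the elastic term changes: ΔPIP = ΔVt / C = (665 − 445) / 85.6 = 2.57 cmH2O.

2.6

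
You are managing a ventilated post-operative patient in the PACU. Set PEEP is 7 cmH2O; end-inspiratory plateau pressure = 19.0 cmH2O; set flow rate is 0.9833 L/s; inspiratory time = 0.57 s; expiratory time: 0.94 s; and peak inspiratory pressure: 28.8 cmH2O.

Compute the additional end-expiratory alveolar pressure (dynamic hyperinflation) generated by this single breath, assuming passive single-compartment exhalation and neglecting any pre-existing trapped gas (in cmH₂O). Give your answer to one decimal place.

1.6

Vt = flow × Ti = 0.9833 L/s × 0.57 s × 1000 mL/L = 560.48 mL.
R = (PIP − Pplat)/V̇ = (28.8 − 19.0) / 0.9833 = 9.8/0.9833 = 9.966 cmH2O·s/L.
C = Vt/(Pplat − PEEP) = 560.48 / (19.0 − 7) = 560.48/12.0 = 46.707 mL/cmH2O.
τ = R × C = 9.966 × 0.04671 L/cmH2O = 0.4655 s.
Fraction remaining = e^(−Te/τ) = e^(−0.94/0.4655) = 0.1327; trapped volume = 560.48 × 0.1327 = 74.376 mL.
Additional alveolar pressure from trapping ≈ V_trapped / C = 74.376 / 46.707 = 1.592 cmH2O.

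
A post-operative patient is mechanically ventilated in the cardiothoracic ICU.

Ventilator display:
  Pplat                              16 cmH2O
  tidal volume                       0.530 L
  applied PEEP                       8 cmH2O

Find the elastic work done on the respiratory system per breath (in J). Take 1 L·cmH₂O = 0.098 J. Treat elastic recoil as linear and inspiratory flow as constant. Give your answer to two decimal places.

0.21

Elastic work ≈ ½ × (Pplat − PEEP) × Vt = 0.5 × (16 − 8) × 0.530 L = 0.5 × 8.0 × 0.530 = 2.12 L·cmH2O.
× 0.098 J/(L·cmH2O) → 0.2078 J.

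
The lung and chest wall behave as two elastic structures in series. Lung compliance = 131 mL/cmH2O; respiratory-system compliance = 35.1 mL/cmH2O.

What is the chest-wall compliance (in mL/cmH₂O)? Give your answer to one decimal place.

47.9

1/Ccw = 1/Crs − 1/CL.
1/Ccw = 1/35.1 − 1/131 = 0.02086.
Ccw = 47.939 mL/cmH2O.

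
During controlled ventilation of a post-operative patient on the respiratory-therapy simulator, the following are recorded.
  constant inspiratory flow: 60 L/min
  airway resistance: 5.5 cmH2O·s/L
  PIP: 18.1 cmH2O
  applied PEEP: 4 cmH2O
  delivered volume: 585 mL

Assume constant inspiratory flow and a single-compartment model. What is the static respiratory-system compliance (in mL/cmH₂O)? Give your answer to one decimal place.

Flow: 60 L/min ÷ 60 = 1 L/s.
Equation of motion (constant flow): PIP = Vt/C + R·V̇ + PEEP.
Vt/C = PIP − R·V̇ − PEEP = 18.1 − 5.5×1 − 4 = 18.1 − 5.5 − 4 = 8.6 cmH2O.
C = Vt / 8.6 = 585 / 8.6 = 68.023 mL/cmH2O.

68.0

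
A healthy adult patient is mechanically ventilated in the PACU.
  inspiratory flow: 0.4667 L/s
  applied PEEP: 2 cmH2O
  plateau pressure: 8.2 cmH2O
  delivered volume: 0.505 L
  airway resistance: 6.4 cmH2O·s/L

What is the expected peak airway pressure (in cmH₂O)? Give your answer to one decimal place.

PIP = Pplat + Raw × flow = 8.2 + 6.4 × 0.4667 = 8.2 + 2.987 = 11.187 cmH2O.

11.2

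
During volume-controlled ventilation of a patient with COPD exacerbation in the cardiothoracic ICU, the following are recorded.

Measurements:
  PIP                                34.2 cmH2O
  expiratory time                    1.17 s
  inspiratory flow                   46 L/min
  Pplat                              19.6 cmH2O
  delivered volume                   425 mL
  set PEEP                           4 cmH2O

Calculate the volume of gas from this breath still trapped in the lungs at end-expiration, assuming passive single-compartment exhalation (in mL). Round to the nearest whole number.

Flow: 46 L/min ÷ 60 = 0.7667 L/s.
R = (PIP − Pplat)/V̇ = (34.2 − 19.6) / 0.7667 = 14.6/0.7667 = 19.043 cmH2O·s/L.
C = Vt/(Pplat − PEEP) = 425.0 / (19.6 − 4) = 425.0/15.6 = 27.244 mL/cmH2O.
τ = R × C = 19.043 × 0.02724 L/cmH2O = 0.5187 s.
Fraction remaining = e^(−Te/τ) = e^(−1.17/0.5187) = 0.1048.
Trapped volume = 425.0 × 0.1048 = 44.54 mL.

45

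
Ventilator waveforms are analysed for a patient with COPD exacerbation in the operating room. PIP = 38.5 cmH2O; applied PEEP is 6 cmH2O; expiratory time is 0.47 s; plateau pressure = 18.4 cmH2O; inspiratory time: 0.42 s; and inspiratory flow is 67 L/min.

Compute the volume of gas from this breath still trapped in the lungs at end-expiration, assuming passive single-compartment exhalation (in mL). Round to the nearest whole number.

Flow: 67 L/min ÷ 60 = 1.1167 L/s.
Vt = flow × Ti = 1.1167 L/s × 0.42 s × 1000 mL/L = 469.01 mL.
R = (PIP − Pplat)/V̇ = (38.5 − 18.4) / 1.1167 = 20.1/1.1167 = 17.999 cmH2O·s/L.
C = Vt/(Pplat − PEEP) = 469.01 / (18.4 − 6) = 469.01/12.4 = 37.823 mL/cmH2O.
τ = R × C = 17.999 × 0.03782 L/cmH2O = 0.6807 s.
Fraction remaining = e^(−Te/τ) = e^(−0.47/0.6807) = 0.5013.
Trapped volume = 469.01 × 0.5013 = 235.11 mL.

235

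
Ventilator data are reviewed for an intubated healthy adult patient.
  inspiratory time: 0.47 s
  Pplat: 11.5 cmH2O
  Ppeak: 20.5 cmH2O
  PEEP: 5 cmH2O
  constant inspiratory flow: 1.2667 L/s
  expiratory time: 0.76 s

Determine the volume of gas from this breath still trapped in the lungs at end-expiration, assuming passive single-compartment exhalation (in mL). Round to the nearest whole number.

Vt = flow × Ti = 1.2667 L/s × 0.47 s × 1000 mL/L = 595.35 mL.
R = (PIP − Pplat)/V̇ = (20.5 − 11.5) / 1.2667 = 9.0/1.2667 = 7.105 cmH2O·s/L.
C = Vt/(Pplat − PEEP) = 595.35 / (11.5 − 5) = 595.35/6.5 = 91.592 mL/cmH2O.
τ = R × C = 7.105 × 0.09159 L/cmH2O = 0.6507 s.
Fraction remaining = e^(−Te/τ) = e^(−0.76/0.6507) = 0.311.
Trapped volume = 595.35 × 0.311 = 185.15 mL.

185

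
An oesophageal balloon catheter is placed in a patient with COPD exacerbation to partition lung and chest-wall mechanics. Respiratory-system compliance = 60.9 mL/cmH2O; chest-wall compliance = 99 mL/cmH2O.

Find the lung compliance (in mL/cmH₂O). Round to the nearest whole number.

158

1/CL = 1/Crs − 1/Ccw.
1/CL = 1/60.9 − 1/99 = 0.006319.
CL = 158.25 mL/cmH2O.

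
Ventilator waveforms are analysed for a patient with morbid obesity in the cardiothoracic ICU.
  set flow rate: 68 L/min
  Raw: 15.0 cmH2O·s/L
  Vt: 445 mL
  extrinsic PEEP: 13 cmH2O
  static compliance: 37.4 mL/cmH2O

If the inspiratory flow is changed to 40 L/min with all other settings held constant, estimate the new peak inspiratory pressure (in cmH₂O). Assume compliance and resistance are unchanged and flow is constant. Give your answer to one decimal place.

Flow: 68 L/min ÷ 60 = 1.1333 L/s.
New flow: 40 L/min ÷ 60 = 0.6667 L/s.
PIP = Vt/C + R·V̇ + PEEP (constant-flow equation of motion).
Only the resistive term changes: ΔPIP = R × ΔV̇ = 15.0 × (0.6667 − 1.1333) = 15.0 × -0.4666 = -6.999 cmH2O.
Original PIP = 445/37.4 + 15.0×1.1333 + 13 = 41.898 cmH2O; new PIP = 41.898 + (-6.999) = 34.899 cmH2O.

34.9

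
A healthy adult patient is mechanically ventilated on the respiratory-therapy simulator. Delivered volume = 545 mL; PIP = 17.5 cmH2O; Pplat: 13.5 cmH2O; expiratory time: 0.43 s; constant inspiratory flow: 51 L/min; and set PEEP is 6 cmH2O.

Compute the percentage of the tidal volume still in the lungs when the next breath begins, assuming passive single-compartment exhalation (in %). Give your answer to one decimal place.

28.4

Flow: 51 L/min ÷ 60 = 0.85 L/s.
R = (PIP − Pplat)/V̇ = (17.5 − 13.5) / 0.85 = 4.0/0.85 = 4.706 cmH2O·s/L.
C = Vt/(Pplat − PEEP) = 545.0 / (13.5 − 6) = 545.0/7.5 = 72.667 mL/cmH2O.
τ = R × C = 4.706 × 0.07267 L/cmH2O = 0.342 s.
Fraction remaining at end-expiration = e^(−Te/τ) = e^(−0.43/0.342) = 0.2844 → 28.44%.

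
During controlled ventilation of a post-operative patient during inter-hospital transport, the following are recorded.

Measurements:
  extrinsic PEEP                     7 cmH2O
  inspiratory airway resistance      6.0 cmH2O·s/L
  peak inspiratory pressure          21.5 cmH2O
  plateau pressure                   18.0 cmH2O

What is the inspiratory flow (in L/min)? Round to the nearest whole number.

35

flow = (PIP − Pplat) / Raw = (21.5 − 18.0) / 6.0 = 0.5833 L/s × 60 = 34.998 L/min.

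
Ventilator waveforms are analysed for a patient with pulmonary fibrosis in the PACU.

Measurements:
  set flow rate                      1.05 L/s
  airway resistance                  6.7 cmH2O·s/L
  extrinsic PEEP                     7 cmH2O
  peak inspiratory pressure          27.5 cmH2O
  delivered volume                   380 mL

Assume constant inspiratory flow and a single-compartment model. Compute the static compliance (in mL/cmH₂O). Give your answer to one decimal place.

Equation of motion (constant flow): PIP = Vt/C + R·V̇ + PEEP.
Vt/C = PIP − R·V̇ − PEEP = 27.5 − 6.7×1.05 − 7 = 27.5 − 7.035 − 7 = 13.465 cmH2O.
C = Vt / 13.465 = 380 / 13.465 = 28.221 mL/cmH2O.

28.2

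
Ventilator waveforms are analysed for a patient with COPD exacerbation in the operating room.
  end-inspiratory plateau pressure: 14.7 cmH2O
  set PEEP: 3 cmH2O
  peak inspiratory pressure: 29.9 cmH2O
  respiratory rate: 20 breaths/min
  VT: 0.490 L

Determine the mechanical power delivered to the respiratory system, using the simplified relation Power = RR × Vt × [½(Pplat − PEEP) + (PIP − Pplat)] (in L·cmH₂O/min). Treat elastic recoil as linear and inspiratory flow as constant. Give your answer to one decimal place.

206.3

Per-breath work = Vt × [½(Pplat−PEEP) + (PIP−Pplat)] = 0.490 × [0.5×11.7 + 15.2] = 0.490 × 21.05 = 10.315 L·cmH2O.
Power = 20 × 10.315 = 206.3 L·cmH2O/min.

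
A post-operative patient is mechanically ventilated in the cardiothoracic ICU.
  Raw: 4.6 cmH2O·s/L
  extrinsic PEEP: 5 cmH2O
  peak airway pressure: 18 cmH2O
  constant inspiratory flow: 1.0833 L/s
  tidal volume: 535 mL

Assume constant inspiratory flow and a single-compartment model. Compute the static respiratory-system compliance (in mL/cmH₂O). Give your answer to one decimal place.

66.7

Equation of motion (constant flow): PIP = Vt/C + R·V̇ + PEEP.
Vt/C = PIP − R·V̇ − PEEP = 18 − 4.6×1.0833 − 5 = 18 − 4.983 − 5 = 8.017 cmH2O.
C = Vt / 8.017 = 535 / 8.017 = 66.733 mL/cmH2O.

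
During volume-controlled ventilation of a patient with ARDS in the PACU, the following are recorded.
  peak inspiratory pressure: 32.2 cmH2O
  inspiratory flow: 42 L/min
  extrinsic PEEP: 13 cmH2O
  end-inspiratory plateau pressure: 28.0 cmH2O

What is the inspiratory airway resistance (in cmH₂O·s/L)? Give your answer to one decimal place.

Flow: 42 L/min ÷ 60 = 0.7 L/s.
Raw = (PIP − Pplat) / flow = (32.2 − 28.0) / 0.7 = 4.2 / 0.7 = 6.0 cmH2O·s/L.

6.0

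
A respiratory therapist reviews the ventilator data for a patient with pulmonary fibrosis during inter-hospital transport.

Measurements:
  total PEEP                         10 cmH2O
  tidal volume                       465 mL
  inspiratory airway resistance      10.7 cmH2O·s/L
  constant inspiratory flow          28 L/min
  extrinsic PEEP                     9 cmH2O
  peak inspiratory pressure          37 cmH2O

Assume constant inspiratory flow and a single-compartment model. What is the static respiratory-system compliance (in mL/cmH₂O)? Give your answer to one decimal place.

Flow: 28 L/min ÷ 60 = 0.4667 L/s.
Total PEEP = 10 cmH2O (set 9 + intrinsic 1); this is the baseline alveolar pressure.
Equation of motion (constant flow): PIP = Vt/C + R·V̇ + PEEP.
Vt/C = PIP − R·V̇ − PEEP = 37 − 10.7×0.4667 − 10 = 37 − 4.994 − 10 = 22.006 cmH2O.
C = Vt / 22.006 = 465 / 22.006 = 21.131 mL/cmH2O.

21.1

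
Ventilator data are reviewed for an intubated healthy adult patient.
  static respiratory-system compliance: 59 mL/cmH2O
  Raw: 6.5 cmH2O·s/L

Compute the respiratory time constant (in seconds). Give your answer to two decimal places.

0.38

τ = R × C = 6.5 × 59 mL/cmH2O = 6.5 × 0.059 L/cmH2O = 0.3835 s.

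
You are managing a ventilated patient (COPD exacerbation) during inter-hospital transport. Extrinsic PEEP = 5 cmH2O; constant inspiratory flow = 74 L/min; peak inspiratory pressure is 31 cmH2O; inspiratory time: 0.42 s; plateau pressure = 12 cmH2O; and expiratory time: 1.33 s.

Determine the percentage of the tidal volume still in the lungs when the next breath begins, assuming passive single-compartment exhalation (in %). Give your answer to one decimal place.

31.1

Flow: 74 L/min ÷ 60 = 1.2333 L/s.
Vt = flow × Ti = 1.2333 L/s × 0.42 s × 1000 mL/L = 517.99 mL.
R = (PIP − Pplat)/V̇ = (31 − 12) / 1.2333 = 19.0/1.2333 = 15.406 cmH2O·s/L.
C = Vt/(Pplat − PEEP) = 517.99 / (12 − 5) = 517.99/7.0 = 73.999 mL/cmH2O.
τ = R × C = 15.406 × 0.074 L/cmH2O = 1.14 s.
Fraction remaining at end-expiration = e^(−Te/τ) = e^(−1.33/1.14) = 0.3114 → 31.14%.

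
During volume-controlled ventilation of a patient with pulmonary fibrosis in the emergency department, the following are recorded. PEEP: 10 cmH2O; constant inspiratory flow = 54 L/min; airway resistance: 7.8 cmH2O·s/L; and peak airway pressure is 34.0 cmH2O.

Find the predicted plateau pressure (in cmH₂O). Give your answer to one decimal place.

Flow: 54 L/min ÷ 60 = 0.9 L/s.
Pplat = PIP − Raw × flow = 34.0 − 7.8 × 0.9 = 34.0 − 7.02 = 26.98 cmH2O.

27.0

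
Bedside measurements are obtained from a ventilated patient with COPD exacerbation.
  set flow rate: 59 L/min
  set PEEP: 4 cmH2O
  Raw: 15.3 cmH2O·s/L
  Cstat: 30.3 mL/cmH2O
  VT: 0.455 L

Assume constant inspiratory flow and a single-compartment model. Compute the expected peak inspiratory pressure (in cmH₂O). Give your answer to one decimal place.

Flow: 59 L/min ÷ 60 = 0.9833 L/s.
Equation of motion (constant flow): PIP = Vt/C + R·V̇ + PEEP.
PIP = 455/30.3 + 15.3×0.9833 + 4 = 15.017 + 15.044 + 4 = 34.061 cmH2O.

34.1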